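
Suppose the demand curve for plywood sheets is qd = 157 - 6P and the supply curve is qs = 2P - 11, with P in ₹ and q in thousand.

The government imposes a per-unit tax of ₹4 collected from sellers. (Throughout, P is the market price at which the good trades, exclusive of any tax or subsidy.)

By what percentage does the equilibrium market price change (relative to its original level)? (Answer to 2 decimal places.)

+4.76

Initially, 157 - 6P = 2P - 11, so 168 = 8P and P = 21, q = 31.
Since sellers keep the price net of the tax, the effective supply curve becomes qs = 2P - 19.
New equilibrium: 157 - 6P = 2P - 19 ⇒ 176 = 8P ⇒ P = 22, q = 25.
%ΔP = (22 − 21) / 21 × 100 = +4.76%.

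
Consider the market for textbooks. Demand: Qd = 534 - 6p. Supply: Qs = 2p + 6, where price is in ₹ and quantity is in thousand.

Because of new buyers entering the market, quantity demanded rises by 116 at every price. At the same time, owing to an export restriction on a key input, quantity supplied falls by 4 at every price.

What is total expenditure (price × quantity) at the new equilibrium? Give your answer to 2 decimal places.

Initially, 534 - 6p = 2p + 6, so 528 = 8p and p = 66, Q = 138.
With the change applied: demand Qd = 650 - 6p, supply Qs = 2p + 2.
Setting them equal: 650 - 6p = 2p + 2 → 648 = 8p, so p = 81 and Q = 164.
New expenditure = 81 × 164 = 13284.00.

13284.00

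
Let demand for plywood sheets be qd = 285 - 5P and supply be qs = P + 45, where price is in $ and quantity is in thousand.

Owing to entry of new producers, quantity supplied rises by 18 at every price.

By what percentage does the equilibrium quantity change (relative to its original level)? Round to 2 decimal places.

Original equilibrium: 285 - 5P = P + 45 gives 240 = 6P, so P = 40 and q = 85.
After the shift, demand is qd = 285 - 5P and supply is qs = P + 63.
Setting them equal: 285 - 5P = P + 63 → 222 = 6P, so P = 37 and q = 100.
%Δq = (100 − 85) / 85 × 100 = +17.65%.

+17.65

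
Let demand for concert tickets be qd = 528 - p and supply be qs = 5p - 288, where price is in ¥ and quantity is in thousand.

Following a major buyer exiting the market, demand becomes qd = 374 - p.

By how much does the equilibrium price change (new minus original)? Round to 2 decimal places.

Initially, 528 - p = 5p - 288, so 816 = 6p and p = 136, q = 392.
The shock moves the curves to qd = 374 - p and qs = 5p - 288.
Setting them equal: 374 - p = 5p - 288 → 662 = 6p, so p = 331/3 ≈ 110.3333 and q = 791/3 ≈ 263.6667.
Δp = 110.3333 − 136 = -25.67.

-25.67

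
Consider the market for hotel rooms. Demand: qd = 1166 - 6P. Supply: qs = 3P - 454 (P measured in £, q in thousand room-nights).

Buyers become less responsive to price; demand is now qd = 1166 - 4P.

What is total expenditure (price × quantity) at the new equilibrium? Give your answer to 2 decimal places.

Before the shock: 1166 - 6P = 3P - 454 ⇒ 1620 = 9P ⇒ P = 180, q = 86.
After the shift, demand is qd = 1166 - 4P and supply is qs = 3P - 454.
Clearing the new market: 1166 - 4P = 3P - 454, so P = 1620/7 ≈ 231.4286 and q = 1682/7 ≈ 240.2857.
New expenditure = 231.4286 × 240.2857 = 55608.98.

55608.98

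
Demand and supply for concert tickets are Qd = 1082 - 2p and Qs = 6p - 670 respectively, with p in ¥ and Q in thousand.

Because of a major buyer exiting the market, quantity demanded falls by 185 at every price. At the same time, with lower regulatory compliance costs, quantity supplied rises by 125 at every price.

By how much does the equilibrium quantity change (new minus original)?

Before the shock: 1082 - 2p = 6p - 670 ⇒ 1752 = 8p ⇒ p = 219, Q = 644.
After the shift, demand is Qd = 897 - 2p and supply is Qs = 6p - 545.
Equate the new curves: 897 - 2p = 6p - 545, giving 1442 = 8p, p = 180.25, Q = 536.5.
ΔQ = 536.5 − 644 = -107.5.

-107.5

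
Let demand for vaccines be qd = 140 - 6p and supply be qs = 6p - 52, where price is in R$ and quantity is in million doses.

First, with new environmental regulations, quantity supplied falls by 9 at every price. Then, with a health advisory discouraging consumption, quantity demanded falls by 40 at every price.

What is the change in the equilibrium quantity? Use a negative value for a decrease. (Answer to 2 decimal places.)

-24.50

Solve the original market: 140 - 6p = 6p - 52, hence p = 16 and q = 44.
The new curves are qd = 100 - 6p (demand) and qs = 6p - 61 (supply).
Equate the new curves: 100 - 6p = 6p - 61, giving 161 = 12p, p = 161/12 ≈ 13.4167, q = 19.5.
Δq = 19.5 − 44 = -24.50.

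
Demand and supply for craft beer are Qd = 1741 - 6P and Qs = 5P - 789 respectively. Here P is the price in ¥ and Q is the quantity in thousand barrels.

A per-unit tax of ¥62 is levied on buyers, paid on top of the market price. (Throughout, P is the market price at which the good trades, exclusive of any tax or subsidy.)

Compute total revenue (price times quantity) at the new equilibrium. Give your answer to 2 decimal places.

37649.07

Initially, 1741 - 6P = 5P - 789, so 2530 = 11P and P = 230, Q = 361.
Since buyers pay the price plus the tax, the effective demand curve becomes Qd = 1369 - 6P.
Setting them equal: 1369 - 6P = 5P - 789 → 2158 = 11P, so P = 2158/11 ≈ 196.1818 and Q = 2111/11 ≈ 191.9091.
New expenditure = 196.1818 × 191.9091 = 37649.07.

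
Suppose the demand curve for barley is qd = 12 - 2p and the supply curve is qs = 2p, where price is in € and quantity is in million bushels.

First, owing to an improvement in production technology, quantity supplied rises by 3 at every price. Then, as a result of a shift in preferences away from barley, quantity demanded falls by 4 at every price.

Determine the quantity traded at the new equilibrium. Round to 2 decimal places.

Original equilibrium: 12 - 2p = 2p gives 12 = 4p, so p = 3 and q = 6.
The shock moves the curves to qd = 8 - 2p and qs = 2p + 3.
Equate the new curves: 8 - 2p = 2p + 3, giving 5 = 4p, p = 1.25, q = 5.5.

5.50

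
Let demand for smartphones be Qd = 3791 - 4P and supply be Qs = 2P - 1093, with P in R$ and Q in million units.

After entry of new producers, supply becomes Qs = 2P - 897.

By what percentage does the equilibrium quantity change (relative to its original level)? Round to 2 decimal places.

+24.42

Original equilibrium: 3791 - 4P = 2P - 1093 gives 4884 = 6P, so P = 814 and Q = 535.
With the change applied: demand Qd = 3791 - 4P, supply Qs = 2P - 897.
Clearing the new market: 3791 - 4P = 2P - 897, so P = 2344/3 ≈ 781.3333 and Q = 1997/3 ≈ 665.6667.
%ΔQ = (665.6667 − 535) / 535 × 100 = +24.42%.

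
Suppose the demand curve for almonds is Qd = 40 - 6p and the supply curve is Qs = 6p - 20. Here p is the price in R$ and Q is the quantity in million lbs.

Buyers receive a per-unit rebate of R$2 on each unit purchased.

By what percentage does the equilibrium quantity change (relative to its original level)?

Before the shock: 40 - 6p = 6p - 20 ⇒ 60 = 12p ⇒ p = 5, Q = 10.
Since buyers' out-of-pocket price is the market price minus the rebate, the effective demand curve becomes Qd = 52 - 6p.
Setting them equal: 52 - 6p = 6p - 20 → 72 = 12p, so p = 6 and Q = 16.
%ΔQ = (16 − 10) / 10 × 100 = +60%.

+60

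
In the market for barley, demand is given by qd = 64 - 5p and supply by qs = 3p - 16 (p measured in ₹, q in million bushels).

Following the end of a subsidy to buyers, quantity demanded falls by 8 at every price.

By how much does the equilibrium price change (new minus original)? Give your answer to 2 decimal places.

-1.00

Before the shock: 64 - 5p = 3p - 16 ⇒ 80 = 8p ⇒ p = 10, q = 14.
The new curves are qd = 56 - 5p (demand) and qs = 3p - 16 (supply).
Setting them equal: 56 - 5p = 3p - 16 → 72 = 8p, so p = 9 and q = 11.
Δp = 9 − 10 = -1.00.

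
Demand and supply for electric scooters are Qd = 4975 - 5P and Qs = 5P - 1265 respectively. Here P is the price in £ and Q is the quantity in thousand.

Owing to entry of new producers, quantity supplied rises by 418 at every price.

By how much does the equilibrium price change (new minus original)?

-41.8

Before the shock: 4975 - 5P = 5P - 1265 ⇒ 6240 = 10P ⇒ P = 624, Q = 1855.
The new curves are Qd = 4975 - 5P (demand) and Qs = 5P - 847 (supply).
Clearing the new market: 4975 - 5P = 5P - 847, so P = 582.2 and Q = 2064.
ΔP = 582.2 − 624 = -41.8.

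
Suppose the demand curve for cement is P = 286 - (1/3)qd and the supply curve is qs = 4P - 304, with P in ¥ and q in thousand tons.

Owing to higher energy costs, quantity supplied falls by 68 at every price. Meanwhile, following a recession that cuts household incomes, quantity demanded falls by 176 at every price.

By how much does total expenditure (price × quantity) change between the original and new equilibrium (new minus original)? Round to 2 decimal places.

-25085.55

Before the shock: 858 - 3P = 4P - 304 ⇒ 1162 = 7P ⇒ P = 166, q = 360.
The shock moves the curves to qd = 682 - 3P and qs = 4P - 372.
Clearing the new market: 682 - 3P = 4P - 372, so P = 1054/7 ≈ 150.5714 and q = 1612/7 ≈ 230.2857.
Expenditure moves from 166×360 = 59760 to 150.5714×230.2857 = 34674.4490; change = -25085.55.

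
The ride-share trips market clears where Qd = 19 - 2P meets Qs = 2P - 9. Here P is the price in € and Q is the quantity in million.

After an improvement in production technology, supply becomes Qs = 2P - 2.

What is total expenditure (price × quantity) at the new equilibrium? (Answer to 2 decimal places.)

Before the shock: 19 - 2P = 2P - 9 ⇒ 28 = 4P ⇒ P = 7, Q = 5.
The shock moves the curves to Qd = 19 - 2P and Qs = 2P - 2.
Setting them equal: 19 - 2P = 2P - 2 → 21 = 4P, so P = 5.25 and Q = 8.5.
New expenditure = 5.25 × 8.5 = 44.63.

44.63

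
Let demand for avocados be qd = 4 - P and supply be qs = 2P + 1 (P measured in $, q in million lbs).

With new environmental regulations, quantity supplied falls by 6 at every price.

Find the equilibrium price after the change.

Original equilibrium: 4 - P = 2P + 1 gives 3 = 3P, so P = 1 and q = 3.
With the change applied: demand qd = 4 - P, supply qs = 2P - 5.
Setting them equal: 4 - P = 2P - 5 → 9 = 3P, so P = 3 and q = 1.

3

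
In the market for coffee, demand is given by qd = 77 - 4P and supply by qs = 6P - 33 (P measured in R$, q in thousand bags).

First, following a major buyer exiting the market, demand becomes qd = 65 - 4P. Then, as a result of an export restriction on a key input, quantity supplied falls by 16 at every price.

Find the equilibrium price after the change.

11.4

Solve the original market: 77 - 4P = 6P - 33, hence P = 11 and q = 33.
The shock moves the curves to qd = 65 - 4P and qs = 6P - 49.
New equilibrium: 65 - 4P = 6P - 49 ⇒ 114 = 10P ⇒ P = 11.4, q = 19.4.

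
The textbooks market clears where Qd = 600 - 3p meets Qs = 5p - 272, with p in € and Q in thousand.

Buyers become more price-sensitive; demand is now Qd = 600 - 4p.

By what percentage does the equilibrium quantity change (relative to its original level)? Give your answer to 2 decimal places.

-22.18

Initially, 600 - 3p = 5p - 272, so 872 = 8p and p = 109, Q = 273.
The new curves are Qd = 600 - 4p (demand) and Qs = 5p - 272 (supply).
New equilibrium: 600 - 4p = 5p - 272 ⇒ 872 = 9p ⇒ p = 872/9 ≈ 96.8889, Q = 1912/9 ≈ 212.4444.
%ΔQ = (212.4444 − 273) / 273 × 100 = -22.18%.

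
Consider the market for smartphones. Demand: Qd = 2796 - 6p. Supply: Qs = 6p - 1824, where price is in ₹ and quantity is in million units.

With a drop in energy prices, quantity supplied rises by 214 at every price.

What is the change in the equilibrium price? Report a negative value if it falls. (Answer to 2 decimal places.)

-17.83

Original equilibrium: 2796 - 6p = 6p - 1824 gives 4620 = 12p, so p = 385 and Q = 486.
With the change applied: demand Qd = 2796 - 6p, supply Qs = 6p - 1610.
New equilibrium: 2796 - 6p = 6p - 1610 ⇒ 4406 = 12p ⇒ p = 2203/6 ≈ 367.1667, Q = 593.
Δp = 367.1667 − 385 = -17.83.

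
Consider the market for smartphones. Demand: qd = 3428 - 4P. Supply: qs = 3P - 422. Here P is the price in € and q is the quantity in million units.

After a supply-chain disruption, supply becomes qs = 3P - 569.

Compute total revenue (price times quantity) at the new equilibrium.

Original equilibrium: 3428 - 4P = 3P - 422 gives 3850 = 7P, so P = 550 and q = 1228.
The shock moves the curves to qd = 3428 - 4P and qs = 3P - 569.
Setting them equal: 3428 - 4P = 3P - 569 → 3997 = 7P, so P = 571 and q = 1144.
New expenditure = 571 × 1144 = 653224.

653224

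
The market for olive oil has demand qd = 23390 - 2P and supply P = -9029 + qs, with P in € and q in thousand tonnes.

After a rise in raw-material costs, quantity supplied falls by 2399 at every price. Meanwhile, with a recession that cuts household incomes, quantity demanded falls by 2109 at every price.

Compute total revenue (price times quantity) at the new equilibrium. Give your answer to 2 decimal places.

56228910.11

Original equilibrium: 23390 - 2P = P + 9029 gives 14361 = 3P, so P = 4787 and q = 13816.
With the change applied: demand qd = 21281 - 2P, supply qs = P + 6630.
New equilibrium: 21281 - 2P = P + 6630 ⇒ 14651 = 3P ⇒ P = 14651/3 ≈ 4883.6667, q = 34541/3 ≈ 11513.6667.
New expenditure = 4883.6667 × 11513.6667 = 56228910.11.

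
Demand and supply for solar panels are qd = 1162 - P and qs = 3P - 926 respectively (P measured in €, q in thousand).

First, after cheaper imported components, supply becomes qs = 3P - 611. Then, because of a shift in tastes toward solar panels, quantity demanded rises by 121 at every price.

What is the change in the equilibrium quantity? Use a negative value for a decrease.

Original equilibrium: 1162 - P = 3P - 926 gives 2088 = 4P, so P = 522 and q = 640.
With the change applied: demand qd = 1283 - P, supply qs = 3P - 611.
Clearing the new market: 1283 - P = 3P - 611, so P = 473.5 and q = 809.5.
Δq = 809.5 − 640 = +169.5.

+169.5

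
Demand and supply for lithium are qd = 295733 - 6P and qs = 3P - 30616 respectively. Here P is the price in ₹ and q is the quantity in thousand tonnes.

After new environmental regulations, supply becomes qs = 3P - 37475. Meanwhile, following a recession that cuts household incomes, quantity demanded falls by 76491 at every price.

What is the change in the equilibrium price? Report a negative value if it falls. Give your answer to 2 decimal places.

-7736.89

Initially, 295733 - 6P = 3P - 30616, so 326349 = 9P and P = 36261, q = 78167.
The new curves are qd = 219242 - 6P (demand) and qs = 3P - 37475 (supply).
Setting them equal: 219242 - 6P = 3P - 37475 → 256717 = 9P, so P = 256717/9 ≈ 28524.1111 and q = 144292/3 ≈ 48097.3333.
ΔP = 28524.1111 − 36261 = -7736.89.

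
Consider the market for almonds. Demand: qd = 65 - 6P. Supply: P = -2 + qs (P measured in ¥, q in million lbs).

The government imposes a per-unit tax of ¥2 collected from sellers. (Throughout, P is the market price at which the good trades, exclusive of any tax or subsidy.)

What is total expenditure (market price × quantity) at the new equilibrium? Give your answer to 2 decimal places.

86.22

Before the shock: 65 - 6P = P + 2 ⇒ 63 = 7P ⇒ P = 9, q = 11.
Since sellers keep the price net of the tax, the effective supply curve becomes qs = P.
Setting them equal: 65 - 6P = P → 65 = 7P, so P = 65/7 ≈ 9.2857 and q = 65/7 ≈ 9.2857.
New expenditure = 9.2857 × 9.2857 = 86.22.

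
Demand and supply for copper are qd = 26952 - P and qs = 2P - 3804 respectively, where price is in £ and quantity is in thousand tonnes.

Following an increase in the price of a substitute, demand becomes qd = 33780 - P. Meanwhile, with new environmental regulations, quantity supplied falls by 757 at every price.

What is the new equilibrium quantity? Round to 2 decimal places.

Initially, 26952 - P = 2P - 3804, so 30756 = 3P and P = 10252, q = 16700.
With the change applied: demand qd = 33780 - P, supply qs = 2P - 4561.
New equilibrium: 33780 - P = 2P - 4561 ⇒ 38341 = 3P ⇒ P = 38341/3 ≈ 12780.3333, q = 62999/3 ≈ 20999.6667.

20999.67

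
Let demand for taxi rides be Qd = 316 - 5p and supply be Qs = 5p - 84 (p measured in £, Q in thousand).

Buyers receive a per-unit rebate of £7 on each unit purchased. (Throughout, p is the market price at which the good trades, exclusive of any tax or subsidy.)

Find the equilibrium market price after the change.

Before the shock: 316 - 5p = 5p - 84 ⇒ 400 = 10p ⇒ p = 40, Q = 116.
Since buyers' out-of-pocket price is the market price minus the rebate, the effective demand curve becomes Qd = 351 - 5p.
Clearing the new market: 351 - 5p = 5p - 84, so p = 43.5 and Q = 133.5.

43.5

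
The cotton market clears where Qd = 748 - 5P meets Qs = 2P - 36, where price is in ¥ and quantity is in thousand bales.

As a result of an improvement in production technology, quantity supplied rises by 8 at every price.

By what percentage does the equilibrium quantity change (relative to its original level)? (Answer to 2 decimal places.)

Initially, 748 - 5P = 2P - 36, so 784 = 7P and P = 112, Q = 188.
With the change applied: demand Qd = 748 - 5P, supply Qs = 2P - 28.
Setting them equal: 748 - 5P = 2P - 28 → 776 = 7P, so P = 776/7 ≈ 110.8571 and Q = 1356/7 ≈ 193.7143.
%ΔQ = (193.7143 − 188) / 188 × 100 = +3.04%.

+3.04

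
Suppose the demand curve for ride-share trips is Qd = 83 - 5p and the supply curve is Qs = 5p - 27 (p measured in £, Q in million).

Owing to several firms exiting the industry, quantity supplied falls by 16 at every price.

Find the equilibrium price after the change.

12.6

Initially, 83 - 5p = 5p - 27, so 110 = 10p and p = 11, Q = 28.
The shock moves the curves to Qd = 83 - 5p and Qs = 5p - 43.
Setting them equal: 83 - 5p = 5p - 43 → 126 = 10p, so p = 12.6 and Q = 20.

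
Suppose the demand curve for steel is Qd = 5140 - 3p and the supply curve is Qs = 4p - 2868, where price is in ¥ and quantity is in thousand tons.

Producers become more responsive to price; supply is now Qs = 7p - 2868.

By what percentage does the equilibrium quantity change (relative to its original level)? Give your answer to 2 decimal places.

Before the shock: 5140 - 3p = 4p - 2868 ⇒ 8008 = 7p ⇒ p = 1144, Q = 1708.
The shock moves the curves to Qd = 5140 - 3p and Qs = 7p - 2868.
Clearing the new market: 5140 - 3p = 7p - 2868, so p = 800.8 and Q = 2737.6.
%ΔQ = (2737.6 − 1708) / 1708 × 100 = +60.28%.

+60.28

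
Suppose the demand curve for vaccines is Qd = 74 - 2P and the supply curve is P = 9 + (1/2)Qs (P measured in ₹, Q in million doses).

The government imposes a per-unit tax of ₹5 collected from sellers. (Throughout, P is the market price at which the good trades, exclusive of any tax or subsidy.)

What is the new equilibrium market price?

25.5

Before the shock: 74 - 2P = 2P - 18 ⇒ 92 = 4P ⇒ P = 23, Q = 28.
Since sellers keep the price net of the tax, the effective supply curve becomes Qs = 2P - 28.
New equilibrium: 74 - 2P = 2P - 28 ⇒ 102 = 4P ⇒ P = 25.5, Q = 23.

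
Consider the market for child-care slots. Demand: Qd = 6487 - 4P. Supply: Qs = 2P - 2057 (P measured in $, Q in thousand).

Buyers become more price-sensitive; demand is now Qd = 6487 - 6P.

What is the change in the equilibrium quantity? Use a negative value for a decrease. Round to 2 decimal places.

Original equilibrium: 6487 - 4P = 2P - 2057 gives 8544 = 6P, so P = 1424 and Q = 791.
With the change applied: demand Qd = 6487 - 6P, supply Qs = 2P - 2057.
Setting them equal: 6487 - 6P = 2P - 2057 → 8544 = 8P, so P = 1068 and Q = 79.
ΔQ = 79 − 791 = -712.00.

-712.00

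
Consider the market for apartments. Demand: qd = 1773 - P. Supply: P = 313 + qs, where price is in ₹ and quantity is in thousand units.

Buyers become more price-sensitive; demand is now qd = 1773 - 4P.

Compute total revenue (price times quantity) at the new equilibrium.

43472.24

Original equilibrium: 1773 - P = P - 313 gives 2086 = 2P, so P = 1043 and q = 730.
With the change applied: demand qd = 1773 - 4P, supply qs = P - 313.
New equilibrium: 1773 - 4P = P - 313 ⇒ 2086 = 5P ⇒ P = 417.2, q = 104.2.
New expenditure = 417.2 × 104.2 = 43472.24.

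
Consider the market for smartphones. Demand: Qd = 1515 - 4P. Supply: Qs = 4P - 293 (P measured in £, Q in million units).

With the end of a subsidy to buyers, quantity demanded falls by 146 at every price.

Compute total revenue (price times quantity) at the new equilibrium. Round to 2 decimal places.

Initially, 1515 - 4P = 4P - 293, so 1808 = 8P and P = 226, Q = 611.
With the change applied: demand Qd = 1369 - 4P, supply Qs = 4P - 293.
Clearing the new market: 1369 - 4P = 4P - 293, so P = 207.75 and Q = 538.
New expenditure = 207.75 × 538 = 111769.50.

111769.50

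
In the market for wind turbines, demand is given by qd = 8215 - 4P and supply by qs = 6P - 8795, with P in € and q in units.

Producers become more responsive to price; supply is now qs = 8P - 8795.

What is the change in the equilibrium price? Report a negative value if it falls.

-283.5

Original equilibrium: 8215 - 4P = 6P - 8795 gives 17010 = 10P, so P = 1701 and q = 1411.
The new curves are qd = 8215 - 4P (demand) and qs = 8P - 8795 (supply).
New equilibrium: 8215 - 4P = 8P - 8795 ⇒ 17010 = 12P ⇒ P = 1417.5, q = 2545.
ΔP = 1417.5 − 1701 = -283.5.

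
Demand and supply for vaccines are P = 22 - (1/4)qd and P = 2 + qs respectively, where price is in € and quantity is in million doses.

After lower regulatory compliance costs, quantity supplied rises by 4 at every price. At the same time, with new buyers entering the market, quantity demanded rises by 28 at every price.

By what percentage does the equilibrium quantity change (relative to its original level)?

+55

Original equilibrium: 88 - 4P = P - 2 gives 90 = 5P, so P = 18 and q = 16.
The new curves are qd = 116 - 4P (demand) and qs = P + 2 (supply).
Equate the new curves: 116 - 4P = P + 2, giving 114 = 5P, P = 22.8, q = 24.8.
%Δq = (24.8 − 16) / 16 × 100 = +55%.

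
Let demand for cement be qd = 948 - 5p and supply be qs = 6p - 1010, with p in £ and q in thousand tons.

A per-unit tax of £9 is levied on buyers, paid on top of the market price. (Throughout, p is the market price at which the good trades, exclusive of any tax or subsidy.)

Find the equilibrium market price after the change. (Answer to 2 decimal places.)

173.91

Before the shock: 948 - 5p = 6p - 1010 ⇒ 1958 = 11p ⇒ p = 178, q = 58.
Since buyers pay the price plus the tax, the effective demand curve becomes qd = 903 - 5p.
New equilibrium: 903 - 5p = 6p - 1010 ⇒ 1913 = 11p ⇒ p = 1913/11 ≈ 173.9091, q = 368/11 ≈ 33.4545.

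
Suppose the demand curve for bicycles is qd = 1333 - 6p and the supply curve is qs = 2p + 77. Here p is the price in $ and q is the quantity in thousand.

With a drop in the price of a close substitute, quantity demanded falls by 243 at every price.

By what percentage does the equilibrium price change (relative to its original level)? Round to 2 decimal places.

Initially, 1333 - 6p = 2p + 77, so 1256 = 8p and p = 157, q = 391.
The shock moves the curves to qd = 1090 - 6p and qs = 2p + 77.
Clearing the new market: 1090 - 6p = 2p + 77, so p = 126.625 and q = 330.25.
%Δp = (126.625 − 157) / 157 × 100 = -19.35%.

-19.35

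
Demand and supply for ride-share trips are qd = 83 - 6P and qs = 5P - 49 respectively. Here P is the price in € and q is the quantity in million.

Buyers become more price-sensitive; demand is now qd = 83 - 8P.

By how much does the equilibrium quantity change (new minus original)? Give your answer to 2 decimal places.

Solve the original market: 83 - 6P = 5P - 49, hence P = 12 and q = 11.
After the shift, demand is qd = 83 - 8P and supply is qs = 5P - 49.
New equilibrium: 83 - 8P = 5P - 49 ⇒ 132 = 13P ⇒ P = 132/13 ≈ 10.1538, q = 23/13 ≈ 1.7692.
Δq = 1.7692 − 11 = -9.23.

-9.23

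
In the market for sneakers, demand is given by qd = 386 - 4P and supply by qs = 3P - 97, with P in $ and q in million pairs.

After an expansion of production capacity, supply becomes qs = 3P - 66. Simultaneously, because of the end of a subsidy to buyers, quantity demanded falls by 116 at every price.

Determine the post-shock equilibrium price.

48

Initially, 386 - 4P = 3P - 97, so 483 = 7P and P = 69, q = 110.
With the change applied: demand qd = 270 - 4P, supply qs = 3P - 66.
New equilibrium: 270 - 4P = 3P - 66 ⇒ 336 = 7P ⇒ P = 48, q = 78.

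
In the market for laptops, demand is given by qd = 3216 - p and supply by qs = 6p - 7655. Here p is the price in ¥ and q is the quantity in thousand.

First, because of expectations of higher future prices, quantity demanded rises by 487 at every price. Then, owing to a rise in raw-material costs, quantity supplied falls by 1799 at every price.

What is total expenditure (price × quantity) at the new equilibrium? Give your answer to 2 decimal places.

3427264.24

Initially, 3216 - p = 6p - 7655, so 10871 = 7p and p = 1553, q = 1663.
With the change applied: demand qd = 3703 - p, supply qs = 6p - 9454.
Equate the new curves: 3703 - p = 6p - 9454, giving 13157 = 7p, p = 13157/7 ≈ 1879.5714, q = 12764/7 ≈ 1823.4286.
New expenditure = 1879.5714 × 1823.4286 = 3427264.24.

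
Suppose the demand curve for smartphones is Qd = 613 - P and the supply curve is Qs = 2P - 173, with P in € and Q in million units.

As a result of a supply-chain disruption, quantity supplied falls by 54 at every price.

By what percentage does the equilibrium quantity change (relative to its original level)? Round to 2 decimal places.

-5.13

Solve the original market: 613 - P = 2P - 173, hence P = 262 and Q = 351.
The shock moves the curves to Qd = 613 - P and Qs = 2P - 227.
Clearing the new market: 613 - P = 2P - 227, so P = 280 and Q = 333.
%ΔQ = (333 − 351) / 351 × 100 = -5.13%.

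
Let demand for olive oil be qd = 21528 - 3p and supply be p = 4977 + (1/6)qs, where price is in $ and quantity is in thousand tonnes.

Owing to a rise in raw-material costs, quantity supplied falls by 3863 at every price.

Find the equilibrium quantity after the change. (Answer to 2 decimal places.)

3110.33

Original equilibrium: 21528 - 3p = 6p - 29862 gives 51390 = 9p, so p = 5710 and q = 4398.
The shock moves the curves to qd = 21528 - 3p and qs = 6p - 33725.
Setting them equal: 21528 - 3p = 6p - 33725 → 55253 = 9p, so p = 55253/9 ≈ 6139.2222 and q = 9331/3 ≈ 3110.3333.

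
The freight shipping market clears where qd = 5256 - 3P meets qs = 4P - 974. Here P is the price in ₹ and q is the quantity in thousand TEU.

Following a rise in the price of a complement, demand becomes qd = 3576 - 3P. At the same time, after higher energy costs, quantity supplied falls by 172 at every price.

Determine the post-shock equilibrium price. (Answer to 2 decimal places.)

Solve the original market: 5256 - 3P = 4P - 974, hence P = 890 and q = 2586.
The shock moves the curves to qd = 3576 - 3P and qs = 4P - 1146.
Clearing the new market: 3576 - 3P = 4P - 1146, so P = 4722/7 ≈ 674.5714 and q = 10866/7 ≈ 1552.2857.

674.57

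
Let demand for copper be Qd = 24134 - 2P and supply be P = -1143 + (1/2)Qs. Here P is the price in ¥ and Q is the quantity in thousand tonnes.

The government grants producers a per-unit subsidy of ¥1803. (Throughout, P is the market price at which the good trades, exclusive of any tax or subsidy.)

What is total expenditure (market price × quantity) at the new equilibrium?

68466786.5

Initially, 24134 - 2P = 2P + 2286, so 21848 = 4P and P = 5462, Q = 13210.
Since sellers receive the price plus the subsidy, the effective supply curve becomes Qs = 2P + 5892.
New equilibrium: 24134 - 2P = 2P + 5892 ⇒ 18242 = 4P ⇒ P = 4560.5, Q = 15013.
New expenditure = 4560.5 × 15013 = 68466786.5.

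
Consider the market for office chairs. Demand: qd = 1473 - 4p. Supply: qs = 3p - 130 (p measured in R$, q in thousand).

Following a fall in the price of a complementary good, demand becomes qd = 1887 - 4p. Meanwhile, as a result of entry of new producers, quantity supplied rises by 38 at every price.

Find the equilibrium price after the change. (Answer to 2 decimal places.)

Solve the original market: 1473 - 4p = 3p - 130, hence p = 229 and q = 557.
After the shift, demand is qd = 1887 - 4p and supply is qs = 3p - 92.
Setting them equal: 1887 - 4p = 3p - 92 → 1979 = 7p, so p = 1979/7 ≈ 282.7143 and q = 5293/7 ≈ 756.1429.

282.71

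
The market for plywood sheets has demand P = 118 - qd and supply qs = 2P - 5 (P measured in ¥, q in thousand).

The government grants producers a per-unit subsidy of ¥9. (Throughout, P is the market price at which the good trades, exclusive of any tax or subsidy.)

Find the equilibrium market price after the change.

Original equilibrium: 118 - P = 2P - 5 gives 123 = 3P, so P = 41 and q = 77.
Since sellers receive the price plus the subsidy, the effective supply curve becomes qs = 2P + 13.
Setting them equal: 118 - P = 2P + 13 → 105 = 3P, so P = 35 and q = 83.

35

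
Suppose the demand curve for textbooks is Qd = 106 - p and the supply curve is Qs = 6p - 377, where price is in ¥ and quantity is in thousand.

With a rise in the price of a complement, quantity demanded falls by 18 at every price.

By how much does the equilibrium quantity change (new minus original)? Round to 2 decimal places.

-15.43

Original equilibrium: 106 - p = 6p - 377 gives 483 = 7p, so p = 69 and Q = 37.
The new curves are Qd = 88 - p (demand) and Qs = 6p - 377 (supply).
New equilibrium: 88 - p = 6p - 377 ⇒ 465 = 7p ⇒ p = 465/7 ≈ 66.4286, Q = 151/7 ≈ 21.5714.
ΔQ = 21.5714 − 37 = -15.43.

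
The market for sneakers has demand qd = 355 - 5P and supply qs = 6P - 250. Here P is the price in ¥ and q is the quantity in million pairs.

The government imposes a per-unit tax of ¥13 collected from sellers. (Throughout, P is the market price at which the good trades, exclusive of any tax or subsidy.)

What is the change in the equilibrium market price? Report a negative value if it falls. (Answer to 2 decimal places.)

+7.09

Initially, 355 - 5P = 6P - 250, so 605 = 11P and P = 55, q = 80.
Since sellers keep the price net of the tax, the effective supply curve becomes qs = 6P - 328.
Clearing the new market: 355 - 5P = 6P - 328, so P = 683/11 ≈ 62.0909 and q = 490/11 ≈ 44.5455.
ΔP = 62.0909 − 55 = +7.09.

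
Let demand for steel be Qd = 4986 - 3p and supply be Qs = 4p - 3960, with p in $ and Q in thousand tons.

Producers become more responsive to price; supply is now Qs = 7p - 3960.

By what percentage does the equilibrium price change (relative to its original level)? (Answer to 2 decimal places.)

Original equilibrium: 4986 - 3p = 4p - 3960 gives 8946 = 7p, so p = 1278 and Q = 1152.
With the change applied: demand Qd = 4986 - 3p, supply Qs = 7p - 3960.
Clearing the new market: 4986 - 3p = 7p - 3960, so p = 894.6 and Q = 2302.2.
%Δp = (894.6 − 1278) / 1278 × 100 = -30.00%.

-30.00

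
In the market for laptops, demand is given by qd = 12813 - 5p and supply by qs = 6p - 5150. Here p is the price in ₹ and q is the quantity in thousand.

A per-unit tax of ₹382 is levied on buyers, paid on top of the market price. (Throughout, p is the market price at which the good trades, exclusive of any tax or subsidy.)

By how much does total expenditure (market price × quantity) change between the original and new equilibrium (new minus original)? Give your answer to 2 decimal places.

Initially, 12813 - 5p = 6p - 5150, so 17963 = 11p and p = 1633, q = 4648.
Since buyers pay the price plus the tax, the effective demand curve becomes qd = 10903 - 5p.
New equilibrium: 10903 - 5p = 6p - 5150 ⇒ 16053 = 11p ⇒ p = 16053/11 ≈ 1459.3636, q = 39668/11 ≈ 3606.1818.
Expenditure moves from 1633×4648 = 7590184 to 1459.3636×3606.1818 = 5262730.6116; change = -2327453.39.

-2327453.39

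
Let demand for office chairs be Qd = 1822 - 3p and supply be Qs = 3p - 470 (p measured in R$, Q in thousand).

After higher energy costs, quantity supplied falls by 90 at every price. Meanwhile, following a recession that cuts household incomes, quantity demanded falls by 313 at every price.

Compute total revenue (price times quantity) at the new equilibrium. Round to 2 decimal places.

163623.42

Original equilibrium: 1822 - 3p = 3p - 470 gives 2292 = 6p, so p = 382 and Q = 676.
With the change applied: demand Qd = 1509 - 3p, supply Qs = 3p - 560.
New equilibrium: 1509 - 3p = 3p - 560 ⇒ 2069 = 6p ⇒ p = 2069/6 ≈ 344.8333, Q = 474.5.
New expenditure = 344.8333 × 474.5 = 163623.42.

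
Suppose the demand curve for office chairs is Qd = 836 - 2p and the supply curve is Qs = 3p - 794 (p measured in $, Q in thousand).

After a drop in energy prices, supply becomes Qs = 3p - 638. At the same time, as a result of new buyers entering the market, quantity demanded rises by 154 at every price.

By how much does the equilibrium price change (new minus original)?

Solve the original market: 836 - 2p = 3p - 794, hence p = 326 and Q = 184.
The new curves are Qd = 990 - 2p (demand) and Qs = 3p - 638 (supply).
Equate the new curves: 990 - 2p = 3p - 638, giving 1628 = 5p, p = 325.6, Q = 338.8.
Δp = 325.6 − 326 = -0.4.

-0.4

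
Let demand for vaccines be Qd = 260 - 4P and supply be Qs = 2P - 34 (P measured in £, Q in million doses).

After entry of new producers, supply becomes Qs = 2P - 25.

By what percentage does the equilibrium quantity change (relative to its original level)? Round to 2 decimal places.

+9.38

Before the shock: 260 - 4P = 2P - 34 ⇒ 294 = 6P ⇒ P = 49, Q = 64.
The shock moves the curves to Qd = 260 - 4P and Qs = 2P - 25.
Clearing the new market: 260 - 4P = 2P - 25, so P = 47.5 and Q = 70.
%ΔQ = (70 − 64) / 64 × 100 = +9.38%.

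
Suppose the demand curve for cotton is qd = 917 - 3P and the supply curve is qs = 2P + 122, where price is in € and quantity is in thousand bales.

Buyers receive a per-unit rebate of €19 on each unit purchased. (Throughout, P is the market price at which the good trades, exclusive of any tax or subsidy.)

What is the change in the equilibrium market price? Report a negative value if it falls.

Original equilibrium: 917 - 3P = 2P + 122 gives 795 = 5P, so P = 159 and q = 440.
Since buyers' out-of-pocket price is the market price minus the rebate, the effective demand curve becomes qd = 974 - 3P.
Clearing the new market: 974 - 3P = 2P + 122, so P = 170.4 and q = 462.8.
ΔP = 170.4 − 159 = +11.4.

+11.4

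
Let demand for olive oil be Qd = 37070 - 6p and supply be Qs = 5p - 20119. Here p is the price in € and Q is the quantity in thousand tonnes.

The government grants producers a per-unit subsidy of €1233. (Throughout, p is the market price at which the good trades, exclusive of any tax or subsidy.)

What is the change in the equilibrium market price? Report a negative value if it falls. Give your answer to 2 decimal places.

-560.45

Before the shock: 37070 - 6p = 5p - 20119 ⇒ 57189 = 11p ⇒ p = 5199, Q = 5876.
Since sellers receive the price plus the subsidy, the effective supply curve becomes Qs = 5p - 13954.
Equate the new curves: 37070 - 6p = 5p - 13954, giving 51024 = 11p, p = 51024/11 ≈ 4638.5455, Q = 101626/11 ≈ 9238.7273.
Δp = 4638.5455 − 5199 = -560.45.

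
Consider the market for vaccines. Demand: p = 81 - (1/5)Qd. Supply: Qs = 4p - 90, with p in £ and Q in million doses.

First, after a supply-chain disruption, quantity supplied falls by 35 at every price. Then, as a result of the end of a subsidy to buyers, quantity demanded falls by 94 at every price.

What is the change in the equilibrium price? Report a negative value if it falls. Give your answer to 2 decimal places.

-6.56

Before the shock: 405 - 5p = 4p - 90 ⇒ 495 = 9p ⇒ p = 55, Q = 130.
After the shift, demand is Qd = 311 - 5p and supply is Qs = 4p - 125.
New equilibrium: 311 - 5p = 4p - 125 ⇒ 436 = 9p ⇒ p = 436/9 ≈ 48.4444, Q = 619/9 ≈ 68.7778.
Δp = 48.4444 − 55 = -6.56.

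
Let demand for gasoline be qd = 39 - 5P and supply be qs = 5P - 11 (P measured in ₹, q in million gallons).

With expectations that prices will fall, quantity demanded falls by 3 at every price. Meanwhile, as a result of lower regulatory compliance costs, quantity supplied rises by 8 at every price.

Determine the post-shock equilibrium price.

3.9

Solve the original market: 39 - 5P = 5P - 11, hence P = 5 and q = 14.
After the shift, demand is qd = 36 - 5P and supply is qs = 5P - 3.
Equate the new curves: 36 - 5P = 5P - 3, giving 39 = 10P, P = 3.9, q = 16.5.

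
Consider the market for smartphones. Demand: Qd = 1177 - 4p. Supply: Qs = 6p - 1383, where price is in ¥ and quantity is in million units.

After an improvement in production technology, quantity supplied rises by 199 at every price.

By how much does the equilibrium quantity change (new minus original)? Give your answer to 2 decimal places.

Before the shock: 1177 - 4p = 6p - 1383 ⇒ 2560 = 10p ⇒ p = 256, Q = 153.
After the shift, demand is Qd = 1177 - 4p and supply is Qs = 6p - 1184.
Equate the new curves: 1177 - 4p = 6p - 1184, giving 2361 = 10p, p = 236.1, Q = 232.6.
ΔQ = 232.6 − 153 = +79.60.

+79.60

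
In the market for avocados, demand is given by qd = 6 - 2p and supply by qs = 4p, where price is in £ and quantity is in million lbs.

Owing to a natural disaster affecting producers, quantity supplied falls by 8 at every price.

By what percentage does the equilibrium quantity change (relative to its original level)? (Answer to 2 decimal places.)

Before the shock: 6 - 2p = 4p ⇒ 6 = 6p ⇒ p = 1, q = 4.
The shock moves the curves to qd = 6 - 2p and qs = 4p - 8.
New equilibrium: 6 - 2p = 4p - 8 ⇒ 14 = 6p ⇒ p = 7/3 ≈ 2.3333, q = 4/3 ≈ 1.3333.
%Δq = (1.3333 − 4) / 4 × 100 = -66.67%.

-66.67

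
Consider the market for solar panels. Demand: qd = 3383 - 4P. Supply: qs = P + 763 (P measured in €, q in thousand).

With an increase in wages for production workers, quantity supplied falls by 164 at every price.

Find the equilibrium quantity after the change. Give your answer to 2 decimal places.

Before the shock: 3383 - 4P = P + 763 ⇒ 2620 = 5P ⇒ P = 524, q = 1287.
After the shift, demand is qd = 3383 - 4P and supply is qs = P + 599.
Clearing the new market: 3383 - 4P = P + 599, so P = 556.8 and q = 1155.8.

1155.80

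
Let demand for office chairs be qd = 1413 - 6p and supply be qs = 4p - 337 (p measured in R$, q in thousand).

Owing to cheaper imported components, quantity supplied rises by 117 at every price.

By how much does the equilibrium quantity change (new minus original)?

+70.2

Original equilibrium: 1413 - 6p = 4p - 337 gives 1750 = 10p, so p = 175 and q = 363.
The new curves are qd = 1413 - 6p (demand) and qs = 4p - 220 (supply).
Equate the new curves: 1413 - 6p = 4p - 220, giving 1633 = 10p, p = 163.3, q = 433.2.
Δq = 433.2 − 363 = +70.2.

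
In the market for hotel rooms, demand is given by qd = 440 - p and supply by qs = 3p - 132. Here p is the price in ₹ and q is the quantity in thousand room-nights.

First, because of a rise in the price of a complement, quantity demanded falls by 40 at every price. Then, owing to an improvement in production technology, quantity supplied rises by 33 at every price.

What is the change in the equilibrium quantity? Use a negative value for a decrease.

Original equilibrium: 440 - p = 3p - 132 gives 572 = 4p, so p = 143 and q = 297.
The new curves are qd = 400 - p (demand) and qs = 3p - 99 (supply).
Equate the new curves: 400 - p = 3p - 99, giving 499 = 4p, p = 124.75, q = 275.25.
Δq = 275.25 − 297 = -21.75.

-21.75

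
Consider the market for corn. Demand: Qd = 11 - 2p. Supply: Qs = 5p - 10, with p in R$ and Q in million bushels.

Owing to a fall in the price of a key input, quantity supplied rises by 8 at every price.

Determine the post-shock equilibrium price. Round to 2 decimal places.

1.86

Original equilibrium: 11 - 2p = 5p - 10 gives 21 = 7p, so p = 3 and Q = 5.
The shock moves the curves to Qd = 11 - 2p and Qs = 5p - 2.
Equate the new curves: 11 - 2p = 5p - 2, giving 13 = 7p, p = 13/7 ≈ 1.8571, Q = 51/7 ≈ 7.2857.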